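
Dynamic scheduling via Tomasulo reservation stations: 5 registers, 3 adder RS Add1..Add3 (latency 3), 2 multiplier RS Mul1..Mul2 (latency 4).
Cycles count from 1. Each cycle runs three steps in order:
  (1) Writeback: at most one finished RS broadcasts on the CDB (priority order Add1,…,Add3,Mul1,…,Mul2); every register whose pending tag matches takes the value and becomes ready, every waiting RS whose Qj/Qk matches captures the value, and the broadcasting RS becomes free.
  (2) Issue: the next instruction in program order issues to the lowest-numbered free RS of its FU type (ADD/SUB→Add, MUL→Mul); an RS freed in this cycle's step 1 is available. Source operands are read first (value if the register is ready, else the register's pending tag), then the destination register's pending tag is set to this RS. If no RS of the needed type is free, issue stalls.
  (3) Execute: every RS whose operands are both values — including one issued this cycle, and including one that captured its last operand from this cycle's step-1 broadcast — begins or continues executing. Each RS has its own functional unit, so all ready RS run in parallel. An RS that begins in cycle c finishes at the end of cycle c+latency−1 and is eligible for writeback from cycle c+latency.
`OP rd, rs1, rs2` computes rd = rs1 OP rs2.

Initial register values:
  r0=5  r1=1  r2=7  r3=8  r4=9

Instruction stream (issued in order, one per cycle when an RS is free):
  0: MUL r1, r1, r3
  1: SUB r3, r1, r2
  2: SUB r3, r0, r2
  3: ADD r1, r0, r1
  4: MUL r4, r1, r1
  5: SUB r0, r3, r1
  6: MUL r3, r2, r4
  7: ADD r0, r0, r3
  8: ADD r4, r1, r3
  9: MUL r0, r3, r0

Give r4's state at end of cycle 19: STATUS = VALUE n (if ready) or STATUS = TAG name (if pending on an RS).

c1: issue MUL r1<-Mul1 | r0:5,r1:Mul1,r2:7,r3:8,r4:9
c2: issue SUB r3<-Add1 | r0:5,r1:Mul1,r2:7,r3:Add1,r4:9
c3: issue SUB r3<-Add2 | r0:5,r1:Mul1,r2:7,r3:Add2,r4:9
c4: issue ADD r1<-Add3 | r0:5,r1:Add3,r2:7,r3:Add2,r4:9
c5: CDB Mul1=8; issue MUL r4<-Mul1 | r0:5,r1:Add3,r2:7,r3:Add2,r4:Mul1
c6: CDB Add2=-2; issue SUB r0<-Add2 | r0:Add2,r1:Add3,r2:7,r3:-2,r4:Mul1
c7: issue MUL r3<-Mul2 | r0:Add2,r1:Add3,r2:7,r3:Mul2,r4:Mul1
c8: CDB Add1=1; issue ADD r0<-Add1 | r0:Add1,r1:Add3,r2:7,r3:Mul2,r4:Mul1
c9: CDB Add3=13; issue ADD r4<-Add3 | r0:Add1,r1:13,r2:7,r3:Mul2,r4:Add3
c10: stall | r0:Add1,r1:13,r2:7,r3:Mul2,r4:Add3
c11: stall | r0:Add1,r1:13,r2:7,r3:Mul2,r4:Add3
c12: CDB Add2=-15; stall | r0:Add1,r1:13,r2:7,r3:Mul2,r4:Add3
c13: CDB Mul1=169; issue MUL r0<-Mul1 | r0:Mul1,r1:13,r2:7,r3:Mul2,r4:Add3
c14: - | r0:Mul1,r1:13,r2:7,r3:Mul2,r4:Add3
c15: - | r0:Mul1,r1:13,r2:7,r3:Mul2,r4:Add3
c16: - | r0:Mul1,r1:13,r2:7,r3:Mul2,r4:Add3
c17: CDB Mul2=1183 | r0:Mul1,r1:13,r2:7,r3:1183,r4:Add3
c18: - | r0:Mul1,r1:13,r2:7,r3:1183,r4:Add3
c19: - | r0:Mul1,r1:13,r2:7,r3:1183,r4:Add3

STATUS = TAG Add3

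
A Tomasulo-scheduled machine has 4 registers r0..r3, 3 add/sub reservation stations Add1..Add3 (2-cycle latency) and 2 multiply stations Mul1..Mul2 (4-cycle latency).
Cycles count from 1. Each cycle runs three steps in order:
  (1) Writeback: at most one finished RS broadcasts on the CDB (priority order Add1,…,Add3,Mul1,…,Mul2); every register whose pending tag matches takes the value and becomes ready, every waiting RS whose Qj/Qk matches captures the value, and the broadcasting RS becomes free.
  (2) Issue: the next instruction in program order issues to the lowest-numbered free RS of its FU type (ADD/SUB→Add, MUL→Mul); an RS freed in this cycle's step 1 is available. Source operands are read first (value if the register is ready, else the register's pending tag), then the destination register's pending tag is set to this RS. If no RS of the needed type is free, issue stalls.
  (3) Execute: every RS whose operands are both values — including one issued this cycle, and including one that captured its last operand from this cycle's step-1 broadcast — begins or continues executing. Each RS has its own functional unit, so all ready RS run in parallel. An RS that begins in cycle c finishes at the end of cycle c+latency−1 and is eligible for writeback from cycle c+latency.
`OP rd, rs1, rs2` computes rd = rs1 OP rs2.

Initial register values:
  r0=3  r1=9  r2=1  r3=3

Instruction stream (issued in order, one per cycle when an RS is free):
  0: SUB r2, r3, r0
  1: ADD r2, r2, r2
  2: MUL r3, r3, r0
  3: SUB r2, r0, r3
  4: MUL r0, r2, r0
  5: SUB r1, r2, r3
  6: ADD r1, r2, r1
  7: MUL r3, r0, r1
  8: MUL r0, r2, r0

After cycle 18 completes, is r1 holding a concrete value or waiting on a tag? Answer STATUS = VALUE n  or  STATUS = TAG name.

STATUS = VALUE -21

cycle 1: issue SUB r2<-Add1 // r0:3,r1:9,r2:Add1,r3:3
cycle 2: issue ADD r2<-Add2 // r0:3,r1:9,r2:Add2,r3:3
cycle 3: CDB Add1=0; issue MUL r3<-Mul1 // r0:3,r1:9,r2:Add2,r3:Mul1
cycle 4: issue SUB r2<-Add1 // r0:3,r1:9,r2:Add1,r3:Mul1
cycle 5: CDB Add2=0; issue MUL r0<-Mul2 // r0:Mul2,r1:9,r2:Add1,r3:Mul1
cycle 6: issue SUB r1<-Add2 // r0:Mul2,r1:Add2,r2:Add1,r3:Mul1
cycle 7: CDB Mul1=9; issue ADD r1<-Add3 // r0:Mul2,r1:Add3,r2:Add1,r3:9
cycle 8: issue MUL r3<-Mul1 // r0:Mul2,r1:Add3,r2:Add1,r3:Mul1
cycle 9: CDB Add1=-6; stall // r0:Mul2,r1:Add3,r2:-6,r3:Mul1
cycle 10: stall // r0:Mul2,r1:Add3,r2:-6,r3:Mul1
cycle 11: CDB Add2=-15; stall // r0:Mul2,r1:Add3,r2:-6,r3:Mul1
cycle 12: stall // r0:Mul2,r1:Add3,r2:-6,r3:Mul1
cycle 13: CDB Add3=-21; stall // r0:Mul2,r1:-21,r2:-6,r3:Mul1
cycle 14: CDB Mul2=-18; issue MUL r0<-Mul2 // r0:Mul2,r1:-21,r2:-6,r3:Mul1
cycle 15: - // r0:Mul2,r1:-21,r2:-6,r3:Mul1
cycle 16: - // r0:Mul2,r1:-21,r2:-6,r3:Mul1
cycle 17: - // r0:Mul2,r1:-21,r2:-6,r3:Mul1
cycle 18: CDB Mul1=378 // r0:Mul2,r1:-21,r2:-6,r3:378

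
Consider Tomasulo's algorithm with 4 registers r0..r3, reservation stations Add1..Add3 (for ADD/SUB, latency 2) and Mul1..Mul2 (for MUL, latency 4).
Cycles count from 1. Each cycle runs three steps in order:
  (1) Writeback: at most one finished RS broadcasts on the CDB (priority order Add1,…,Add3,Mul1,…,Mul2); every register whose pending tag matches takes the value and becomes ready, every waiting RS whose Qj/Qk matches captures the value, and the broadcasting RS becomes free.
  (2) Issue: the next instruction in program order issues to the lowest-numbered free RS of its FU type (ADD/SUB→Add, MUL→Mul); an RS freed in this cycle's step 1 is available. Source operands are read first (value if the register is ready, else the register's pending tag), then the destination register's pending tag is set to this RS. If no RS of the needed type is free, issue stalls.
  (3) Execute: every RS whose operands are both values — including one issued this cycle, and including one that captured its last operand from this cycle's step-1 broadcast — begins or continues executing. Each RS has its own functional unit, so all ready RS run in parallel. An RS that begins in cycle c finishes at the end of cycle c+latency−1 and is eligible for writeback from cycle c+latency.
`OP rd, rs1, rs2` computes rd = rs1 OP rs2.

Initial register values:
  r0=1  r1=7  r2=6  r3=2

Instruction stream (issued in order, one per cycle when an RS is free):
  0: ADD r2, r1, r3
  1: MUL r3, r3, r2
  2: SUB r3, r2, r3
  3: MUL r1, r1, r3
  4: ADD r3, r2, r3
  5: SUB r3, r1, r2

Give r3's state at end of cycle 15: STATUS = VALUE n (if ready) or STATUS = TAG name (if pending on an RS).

STATUS = VALUE -72

cycle 1: issue ADD r2<-Add1 // r0:1,r1:7,r2:Add1,r3:2
cycle 2: issue MUL r3<-Mul1 // r0:1,r1:7,r2:Add1,r3:Mul1
cycle 3: CDB Add1=9; issue SUB r3<-Add1 // r0:1,r1:7,r2:9,r3:Add1
cycle 4: issue MUL r1<-Mul2 // r0:1,r1:Mul2,r2:9,r3:Add1
cycle 5: issue ADD r3<-Add2 // r0:1,r1:Mul2,r2:9,r3:Add2
cycle 6: issue SUB r3<-Add3 // r0:1,r1:Mul2,r2:9,r3:Add3
cycle 7: CDB Mul1=18 // r0:1,r1:Mul2,r2:9,r3:Add3
cycle 8: - // r0:1,r1:Mul2,r2:9,r3:Add3
cycle 9: CDB Add1=-9 // r0:1,r1:Mul2,r2:9,r3:Add3
cycle 10: - // r0:1,r1:Mul2,r2:9,r3:Add3
cycle 11: CDB Add2=0 // r0:1,r1:Mul2,r2:9,r3:Add3
cycle 12: - // r0:1,r1:Mul2,r2:9,r3:Add3
cycle 13: CDB Mul2=-63 // r0:1,r1:-63,r2:9,r3:Add3
cycle 14: - // r0:1,r1:-63,r2:9,r3:Add3
cycle 15: CDB Add3=-72 // r0:1,r1:-63,r2:9,r3:-72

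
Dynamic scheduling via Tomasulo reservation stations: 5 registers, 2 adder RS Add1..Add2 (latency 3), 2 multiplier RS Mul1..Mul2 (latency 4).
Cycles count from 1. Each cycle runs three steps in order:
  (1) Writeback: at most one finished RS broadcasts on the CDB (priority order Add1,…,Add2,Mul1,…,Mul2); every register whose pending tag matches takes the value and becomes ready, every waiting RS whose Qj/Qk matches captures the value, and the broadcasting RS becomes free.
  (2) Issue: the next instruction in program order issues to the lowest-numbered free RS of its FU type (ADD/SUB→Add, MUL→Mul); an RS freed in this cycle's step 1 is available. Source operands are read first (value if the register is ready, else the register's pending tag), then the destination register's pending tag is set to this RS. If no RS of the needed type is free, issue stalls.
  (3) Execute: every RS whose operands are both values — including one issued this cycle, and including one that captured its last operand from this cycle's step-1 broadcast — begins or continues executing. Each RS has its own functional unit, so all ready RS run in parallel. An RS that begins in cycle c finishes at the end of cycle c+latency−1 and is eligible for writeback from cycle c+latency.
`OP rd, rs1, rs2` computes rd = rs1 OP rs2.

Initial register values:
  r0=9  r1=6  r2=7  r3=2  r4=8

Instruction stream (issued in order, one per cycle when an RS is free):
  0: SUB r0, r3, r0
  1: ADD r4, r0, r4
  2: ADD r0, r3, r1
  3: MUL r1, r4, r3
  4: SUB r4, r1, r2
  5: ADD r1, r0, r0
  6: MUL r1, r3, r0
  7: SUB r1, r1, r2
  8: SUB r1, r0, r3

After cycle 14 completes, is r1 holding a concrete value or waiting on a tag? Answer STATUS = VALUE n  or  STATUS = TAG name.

  c1: issue SUB r0<-Add1  regs: r0:Add1,r1:6,r2:7,r3:2,r4:8
  c2: issue ADD r4<-Add2  regs: r0:Add1,r1:6,r2:7,r3:2,r4:Add2
  c3: stall  regs: r0:Add1,r1:6,r2:7,r3:2,r4:Add2
  c4: CDB Add1=-7; issue ADD r0<-Add1  regs: r0:Add1,r1:6,r2:7,r3:2,r4:Add2
  c5: issue MUL r1<-Mul1  regs: r0:Add1,r1:Mul1,r2:7,r3:2,r4:Add2
  c6: stall  regs: r0:Add1,r1:Mul1,r2:7,r3:2,r4:Add2
  c7: CDB Add1=8; issue SUB r4<-Add1  regs: r0:8,r1:Mul1,r2:7,r3:2,r4:Add1
  c8: CDB Add2=1; issue ADD r1<-Add2  regs: r0:8,r1:Add2,r2:7,r3:2,r4:Add1
  c9: issue MUL r1<-Mul2  regs: r0:8,r1:Mul2,r2:7,r3:2,r4:Add1
  c10: stall  regs: r0:8,r1:Mul2,r2:7,r3:2,r4:Add1
  c11: CDB Add2=16; issue SUB r1<-Add2  regs: r0:8,r1:Add2,r2:7,r3:2,r4:Add1
  c12: CDB Mul1=2; stall  regs: r0:8,r1:Add2,r2:7,r3:2,r4:Add1
  c13: CDB Mul2=16; stall  regs: r0:8,r1:Add2,r2:7,r3:2,r4:Add1
  c14: stall  regs: r0:8,r1:Add2,r2:7,r3:2,r4:Add1

STATUS = TAG Add2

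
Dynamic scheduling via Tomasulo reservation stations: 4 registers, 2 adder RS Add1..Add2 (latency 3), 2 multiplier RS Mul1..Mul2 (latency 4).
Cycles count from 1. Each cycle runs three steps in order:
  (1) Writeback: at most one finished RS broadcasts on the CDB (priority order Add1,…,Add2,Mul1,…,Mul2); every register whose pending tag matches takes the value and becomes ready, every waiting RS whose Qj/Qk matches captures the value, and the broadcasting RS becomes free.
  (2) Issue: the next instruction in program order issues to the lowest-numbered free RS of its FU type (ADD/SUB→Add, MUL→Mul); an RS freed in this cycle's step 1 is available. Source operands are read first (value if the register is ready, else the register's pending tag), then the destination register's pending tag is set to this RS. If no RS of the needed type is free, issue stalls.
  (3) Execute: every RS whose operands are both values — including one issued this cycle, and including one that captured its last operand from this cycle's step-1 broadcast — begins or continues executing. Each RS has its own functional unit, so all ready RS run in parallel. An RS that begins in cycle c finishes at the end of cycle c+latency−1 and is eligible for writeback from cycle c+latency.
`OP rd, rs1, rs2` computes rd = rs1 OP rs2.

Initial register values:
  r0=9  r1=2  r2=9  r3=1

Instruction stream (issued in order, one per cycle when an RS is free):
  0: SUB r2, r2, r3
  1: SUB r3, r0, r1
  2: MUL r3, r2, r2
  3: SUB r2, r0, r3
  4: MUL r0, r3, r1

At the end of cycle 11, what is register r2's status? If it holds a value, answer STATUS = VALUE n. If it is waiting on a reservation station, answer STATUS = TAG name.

  c1: issue SUB r2<-Add1  regs: r0:9,r1:2,r2:Add1,r3:1
  c2: issue SUB r3<-Add2  regs: r0:9,r1:2,r2:Add1,r3:Add2
  c3: issue MUL r3<-Mul1  regs: r0:9,r1:2,r2:Add1,r3:Mul1
  c4: CDB Add1=8; issue SUB r2<-Add1  regs: r0:9,r1:2,r2:Add1,r3:Mul1
  c5: CDB Add2=7; issue MUL r0<-Mul2  regs: r0:Mul2,r1:2,r2:Add1,r3:Mul1
  c6: -  regs: r0:Mul2,r1:2,r2:Add1,r3:Mul1
  c7: -  regs: r0:Mul2,r1:2,r2:Add1,r3:Mul1
  c8: CDB Mul1=64  regs: r0:Mul2,r1:2,r2:Add1,r3:64
  c9: -  regs: r0:Mul2,r1:2,r2:Add1,r3:64
  c10: -  regs: r0:Mul2,r1:2,r2:Add1,r3:64
  c11: CDB Add1=-55  regs: r0:Mul2,r1:2,r2:-55,r3:64

STATUS = VALUE -55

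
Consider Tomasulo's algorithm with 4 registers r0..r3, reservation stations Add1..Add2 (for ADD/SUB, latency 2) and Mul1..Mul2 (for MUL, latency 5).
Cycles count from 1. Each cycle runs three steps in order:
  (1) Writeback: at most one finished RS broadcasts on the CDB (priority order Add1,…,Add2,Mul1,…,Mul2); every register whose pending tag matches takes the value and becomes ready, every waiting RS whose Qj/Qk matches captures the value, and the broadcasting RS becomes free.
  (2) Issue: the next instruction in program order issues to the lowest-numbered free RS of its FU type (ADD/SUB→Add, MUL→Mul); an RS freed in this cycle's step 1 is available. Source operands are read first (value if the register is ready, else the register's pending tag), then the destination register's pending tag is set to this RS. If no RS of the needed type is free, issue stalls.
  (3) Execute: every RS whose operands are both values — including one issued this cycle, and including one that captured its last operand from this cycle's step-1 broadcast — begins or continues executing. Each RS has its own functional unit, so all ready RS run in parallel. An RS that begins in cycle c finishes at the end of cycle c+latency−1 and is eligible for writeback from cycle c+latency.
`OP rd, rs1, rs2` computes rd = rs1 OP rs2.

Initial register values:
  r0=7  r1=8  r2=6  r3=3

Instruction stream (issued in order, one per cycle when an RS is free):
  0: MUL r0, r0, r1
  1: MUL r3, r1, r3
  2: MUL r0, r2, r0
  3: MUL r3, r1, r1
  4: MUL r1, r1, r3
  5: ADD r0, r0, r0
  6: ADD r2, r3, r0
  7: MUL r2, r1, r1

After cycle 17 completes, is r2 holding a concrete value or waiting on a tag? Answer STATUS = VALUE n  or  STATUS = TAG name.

STATUS = TAG Mul2

c1: issue MUL r0<-Mul1 | r0:Mul1,r1:8,r2:6,r3:3
c2: issue MUL r3<-Mul2 | r0:Mul1,r1:8,r2:6,r3:Mul2
c3: stall | r0:Mul1,r1:8,r2:6,r3:Mul2
c4: stall | r0:Mul1,r1:8,r2:6,r3:Mul2
c5: stall | r0:Mul1,r1:8,r2:6,r3:Mul2
c6: CDB Mul1=56; issue MUL r0<-Mul1 | r0:Mul1,r1:8,r2:6,r3:Mul2
c7: CDB Mul2=24; issue MUL r3<-Mul2 | r0:Mul1,r1:8,r2:6,r3:Mul2
c8: stall | r0:Mul1,r1:8,r2:6,r3:Mul2
c9: stall | r0:Mul1,r1:8,r2:6,r3:Mul2
c10: stall | r0:Mul1,r1:8,r2:6,r3:Mul2
c11: CDB Mul1=336; issue MUL r1<-Mul1 | r0:336,r1:Mul1,r2:6,r3:Mul2
c12: CDB Mul2=64; issue ADD r0<-Add1 | r0:Add1,r1:Mul1,r2:6,r3:64
c13: issue ADD r2<-Add2 | r0:Add1,r1:Mul1,r2:Add2,r3:64
c14: CDB Add1=672; issue MUL r2<-Mul2 | r0:672,r1:Mul1,r2:Mul2,r3:64
c15: - | r0:672,r1:Mul1,r2:Mul2,r3:64
c16: CDB Add2=736 | r0:672,r1:Mul1,r2:Mul2,r3:64
c17: CDB Mul1=512 | r0:672,r1:512,r2:Mul2,r3:64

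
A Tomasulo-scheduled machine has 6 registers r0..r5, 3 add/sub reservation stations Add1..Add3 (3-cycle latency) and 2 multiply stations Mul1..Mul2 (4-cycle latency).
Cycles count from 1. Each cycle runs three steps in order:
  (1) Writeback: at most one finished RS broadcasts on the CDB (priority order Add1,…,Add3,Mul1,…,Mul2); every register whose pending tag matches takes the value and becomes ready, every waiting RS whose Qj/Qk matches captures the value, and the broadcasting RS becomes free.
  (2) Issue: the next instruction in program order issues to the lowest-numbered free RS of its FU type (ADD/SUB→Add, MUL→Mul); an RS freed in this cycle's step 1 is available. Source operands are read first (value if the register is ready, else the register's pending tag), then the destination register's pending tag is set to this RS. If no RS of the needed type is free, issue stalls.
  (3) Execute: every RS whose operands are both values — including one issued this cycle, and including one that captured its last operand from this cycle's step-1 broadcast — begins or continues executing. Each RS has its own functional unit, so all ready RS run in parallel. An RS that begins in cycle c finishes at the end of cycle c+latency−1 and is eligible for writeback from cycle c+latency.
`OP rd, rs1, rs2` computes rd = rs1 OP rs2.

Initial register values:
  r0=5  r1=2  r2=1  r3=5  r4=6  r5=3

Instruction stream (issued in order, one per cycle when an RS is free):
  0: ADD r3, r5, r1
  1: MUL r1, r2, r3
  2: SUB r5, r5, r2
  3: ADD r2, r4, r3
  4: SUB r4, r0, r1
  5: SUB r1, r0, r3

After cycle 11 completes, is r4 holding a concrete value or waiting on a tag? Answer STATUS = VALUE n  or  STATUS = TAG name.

STATUS = VALUE 0

c1: issue ADD r3<-Add1 | r0:5,r1:2,r2:1,r3:Add1,r4:6,r5:3
c2: issue MUL r1<-Mul1 | r0:5,r1:Mul1,r2:1,r3:Add1,r4:6,r5:3
c3: issue SUB r5<-Add2 | r0:5,r1:Mul1,r2:1,r3:Add1,r4:6,r5:Add2
c4: CDB Add1=5; issue ADD r2<-Add1 | r0:5,r1:Mul1,r2:Add1,r3:5,r4:6,r5:Add2
c5: issue SUB r4<-Add3 | r0:5,r1:Mul1,r2:Add1,r3:5,r4:Add3,r5:Add2
c6: CDB Add2=2; issue SUB r1<-Add2 | r0:5,r1:Add2,r2:Add1,r3:5,r4:Add3,r5:2
c7: CDB Add1=11 | r0:5,r1:Add2,r2:11,r3:5,r4:Add3,r5:2
c8: CDB Mul1=5 | r0:5,r1:Add2,r2:11,r3:5,r4:Add3,r5:2
c9: CDB Add2=0 | r0:5,r1:0,r2:11,r3:5,r4:Add3,r5:2
c10: - | r0:5,r1:0,r2:11,r3:5,r4:Add3,r5:2
c11: CDB Add3=0 | r0:5,r1:0,r2:11,r3:5,r4:0,r5:2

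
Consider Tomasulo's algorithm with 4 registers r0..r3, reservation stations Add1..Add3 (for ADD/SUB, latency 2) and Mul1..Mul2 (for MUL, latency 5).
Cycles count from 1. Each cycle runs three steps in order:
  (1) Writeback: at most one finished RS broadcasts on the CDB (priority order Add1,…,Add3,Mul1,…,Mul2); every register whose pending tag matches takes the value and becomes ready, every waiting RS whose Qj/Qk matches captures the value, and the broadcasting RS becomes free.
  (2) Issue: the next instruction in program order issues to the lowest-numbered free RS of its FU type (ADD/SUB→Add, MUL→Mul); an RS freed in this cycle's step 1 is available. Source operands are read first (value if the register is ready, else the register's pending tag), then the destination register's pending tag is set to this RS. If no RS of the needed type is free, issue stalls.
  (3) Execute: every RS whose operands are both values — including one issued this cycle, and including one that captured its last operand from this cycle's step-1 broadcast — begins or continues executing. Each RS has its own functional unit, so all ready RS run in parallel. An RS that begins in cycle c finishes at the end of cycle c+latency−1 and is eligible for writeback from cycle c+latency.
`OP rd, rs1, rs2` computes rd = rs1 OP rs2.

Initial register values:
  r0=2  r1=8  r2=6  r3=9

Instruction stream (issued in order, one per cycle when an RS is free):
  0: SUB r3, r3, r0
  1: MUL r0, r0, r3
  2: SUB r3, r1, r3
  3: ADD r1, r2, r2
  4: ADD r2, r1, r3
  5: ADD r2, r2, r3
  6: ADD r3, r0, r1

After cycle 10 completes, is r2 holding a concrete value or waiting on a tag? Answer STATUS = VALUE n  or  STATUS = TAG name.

STATUS = VALUE 14

c1: issue SUB r3<-Add1 | r0:2,r1:8,r2:6,r3:Add1
c2: issue MUL r0<-Mul1 | r0:Mul1,r1:8,r2:6,r3:Add1
c3: CDB Add1=7; issue SUB r3<-Add1 | r0:Mul1,r1:8,r2:6,r3:Add1
c4: issue ADD r1<-Add2 | r0:Mul1,r1:Add2,r2:6,r3:Add1
c5: CDB Add1=1; issue ADD r2<-Add1 | r0:Mul1,r1:Add2,r2:Add1,r3:1
c6: CDB Add2=12; issue ADD r2<-Add2 | r0:Mul1,r1:12,r2:Add2,r3:1
c7: issue ADD r3<-Add3 | r0:Mul1,r1:12,r2:Add2,r3:Add3
c8: CDB Add1=13 | r0:Mul1,r1:12,r2:Add2,r3:Add3
c9: CDB Mul1=14 | r0:14,r1:12,r2:Add2,r3:Add3
c10: CDB Add2=14 | r0:14,r1:12,r2:14,r3:Add3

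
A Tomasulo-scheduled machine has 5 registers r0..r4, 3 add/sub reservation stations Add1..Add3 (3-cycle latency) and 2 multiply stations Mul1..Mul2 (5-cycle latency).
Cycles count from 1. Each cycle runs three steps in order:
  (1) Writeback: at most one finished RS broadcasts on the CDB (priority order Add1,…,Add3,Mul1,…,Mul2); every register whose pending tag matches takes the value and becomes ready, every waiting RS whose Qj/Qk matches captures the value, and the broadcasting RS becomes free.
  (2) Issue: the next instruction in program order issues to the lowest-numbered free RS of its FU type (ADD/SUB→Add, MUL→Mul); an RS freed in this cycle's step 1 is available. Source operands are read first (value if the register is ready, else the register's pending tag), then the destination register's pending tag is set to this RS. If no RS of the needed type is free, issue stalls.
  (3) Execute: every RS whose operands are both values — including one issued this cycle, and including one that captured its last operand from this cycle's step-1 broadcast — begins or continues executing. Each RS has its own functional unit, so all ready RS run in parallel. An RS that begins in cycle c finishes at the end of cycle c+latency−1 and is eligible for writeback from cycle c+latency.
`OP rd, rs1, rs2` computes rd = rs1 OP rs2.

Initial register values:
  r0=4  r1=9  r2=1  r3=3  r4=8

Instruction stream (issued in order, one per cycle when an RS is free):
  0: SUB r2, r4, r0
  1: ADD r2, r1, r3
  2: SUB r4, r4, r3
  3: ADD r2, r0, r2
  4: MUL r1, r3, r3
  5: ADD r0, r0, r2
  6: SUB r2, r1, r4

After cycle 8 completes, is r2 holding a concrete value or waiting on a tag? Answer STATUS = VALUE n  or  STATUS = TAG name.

c1: issue SUB r2<-Add1 | r0:4,r1:9,r2:Add1,r3:3,r4:8
c2: issue ADD r2<-Add2 | r0:4,r1:9,r2:Add2,r3:3,r4:8
c3: issue SUB r4<-Add3 | r0:4,r1:9,r2:Add2,r3:3,r4:Add3
c4: CDB Add1=4; issue ADD r2<-Add1 | r0:4,r1:9,r2:Add1,r3:3,r4:Add3
c5: CDB Add2=12; issue MUL r1<-Mul1 | r0:4,r1:Mul1,r2:Add1,r3:3,r4:Add3
c6: CDB Add3=5; issue ADD r0<-Add2 | r0:Add2,r1:Mul1,r2:Add1,r3:3,r4:5
c7: issue SUB r2<-Add3 | r0:Add2,r1:Mul1,r2:Add3,r3:3,r4:5
c8: CDB Add1=16 | r0:Add2,r1:Mul1,r2:Add3,r3:3,r4:5

STATUS = TAG Add3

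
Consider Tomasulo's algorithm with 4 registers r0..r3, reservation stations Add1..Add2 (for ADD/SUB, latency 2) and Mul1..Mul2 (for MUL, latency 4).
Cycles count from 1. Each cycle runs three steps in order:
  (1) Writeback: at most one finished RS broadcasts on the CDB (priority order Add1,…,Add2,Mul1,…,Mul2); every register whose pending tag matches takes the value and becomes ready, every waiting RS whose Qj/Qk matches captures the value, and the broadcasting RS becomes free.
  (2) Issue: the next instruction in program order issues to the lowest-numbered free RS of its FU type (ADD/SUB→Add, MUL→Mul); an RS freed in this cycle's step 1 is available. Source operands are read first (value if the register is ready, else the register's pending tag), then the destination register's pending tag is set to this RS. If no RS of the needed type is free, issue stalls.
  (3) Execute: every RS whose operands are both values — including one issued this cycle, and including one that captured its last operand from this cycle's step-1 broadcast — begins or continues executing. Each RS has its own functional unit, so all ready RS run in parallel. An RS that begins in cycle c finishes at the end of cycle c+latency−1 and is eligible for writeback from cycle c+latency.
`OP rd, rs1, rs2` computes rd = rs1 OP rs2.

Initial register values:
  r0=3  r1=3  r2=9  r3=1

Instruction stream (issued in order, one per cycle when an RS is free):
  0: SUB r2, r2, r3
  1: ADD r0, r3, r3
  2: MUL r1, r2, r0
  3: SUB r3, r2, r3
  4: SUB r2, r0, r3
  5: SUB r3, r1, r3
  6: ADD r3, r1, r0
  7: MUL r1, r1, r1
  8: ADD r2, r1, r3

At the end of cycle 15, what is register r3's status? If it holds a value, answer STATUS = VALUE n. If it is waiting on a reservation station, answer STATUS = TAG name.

STATUS = VALUE 18

  c1: issue SUB r2<-Add1  regs: r0:3,r1:3,r2:Add1,r3:1
  c2: issue ADD r0<-Add2  regs: r0:Add2,r1:3,r2:Add1,r3:1
  c3: CDB Add1=8; issue MUL r1<-Mul1  regs: r0:Add2,r1:Mul1,r2:8,r3:1
  c4: CDB Add2=2; issue SUB r3<-Add1  regs: r0:2,r1:Mul1,r2:8,r3:Add1
  c5: issue SUB r2<-Add2  regs: r0:2,r1:Mul1,r2:Add2,r3:Add1
  c6: CDB Add1=7; issue SUB r3<-Add1  regs: r0:2,r1:Mul1,r2:Add2,r3:Add1
  c7: stall  regs: r0:2,r1:Mul1,r2:Add2,r3:Add1
  c8: CDB Add2=-5; issue ADD r3<-Add2  regs: r0:2,r1:Mul1,r2:-5,r3:Add2
  c9: CDB Mul1=16; issue MUL r1<-Mul1  regs: r0:2,r1:Mul1,r2:-5,r3:Add2
  c10: stall  regs: r0:2,r1:Mul1,r2:-5,r3:Add2
  c11: CDB Add1=9; issue ADD r2<-Add1  regs: r0:2,r1:Mul1,r2:Add1,r3:Add2
  c12: CDB Add2=18  regs: r0:2,r1:Mul1,r2:Add1,r3:18
  c13: CDB Mul1=256  regs: r0:2,r1:256,r2:Add1,r3:18
  c14: -  regs: r0:2,r1:256,r2:Add1,r3:18
  c15: CDB Add1=274  regs: r0:2,r1:256,r2:274,r3:18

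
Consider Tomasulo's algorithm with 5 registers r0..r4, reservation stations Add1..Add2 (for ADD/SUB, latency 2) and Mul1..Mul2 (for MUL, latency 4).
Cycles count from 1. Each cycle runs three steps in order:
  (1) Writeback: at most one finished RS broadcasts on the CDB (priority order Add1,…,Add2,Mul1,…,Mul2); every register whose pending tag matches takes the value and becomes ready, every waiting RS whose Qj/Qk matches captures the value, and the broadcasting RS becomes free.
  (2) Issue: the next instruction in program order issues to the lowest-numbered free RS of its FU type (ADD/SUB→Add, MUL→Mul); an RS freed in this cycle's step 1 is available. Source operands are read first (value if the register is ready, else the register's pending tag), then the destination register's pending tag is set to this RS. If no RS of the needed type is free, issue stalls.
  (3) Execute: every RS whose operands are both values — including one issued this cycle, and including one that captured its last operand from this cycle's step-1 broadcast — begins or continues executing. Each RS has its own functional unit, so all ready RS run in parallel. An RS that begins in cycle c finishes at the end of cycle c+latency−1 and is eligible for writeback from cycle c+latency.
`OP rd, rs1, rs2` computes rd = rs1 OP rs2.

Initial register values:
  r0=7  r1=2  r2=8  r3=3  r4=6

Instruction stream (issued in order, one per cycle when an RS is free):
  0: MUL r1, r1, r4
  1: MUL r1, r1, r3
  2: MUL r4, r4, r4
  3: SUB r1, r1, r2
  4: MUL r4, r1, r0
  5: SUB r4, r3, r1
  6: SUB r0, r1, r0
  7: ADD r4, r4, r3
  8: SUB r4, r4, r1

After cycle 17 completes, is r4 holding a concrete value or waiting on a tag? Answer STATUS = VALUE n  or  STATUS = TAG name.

STATUS = TAG Add2

cycle 1: issue MUL r1<-Mul1 // r0:7,r1:Mul1,r2:8,r3:3,r4:6
cycle 2: issue MUL r1<-Mul2 // r0:7,r1:Mul2,r2:8,r3:3,r4:6
cycle 3: stall // r0:7,r1:Mul2,r2:8,r3:3,r4:6
cycle 4: stall // r0:7,r1:Mul2,r2:8,r3:3,r4:6
cycle 5: CDB Mul1=12; issue MUL r4<-Mul1 // r0:7,r1:Mul2,r2:8,r3:3,r4:Mul1
cycle 6: issue SUB r1<-Add1 // r0:7,r1:Add1,r2:8,r3:3,r4:Mul1
cycle 7: stall // r0:7,r1:Add1,r2:8,r3:3,r4:Mul1
cycle 8: stall // r0:7,r1:Add1,r2:8,r3:3,r4:Mul1
cycle 9: CDB Mul1=36; issue MUL r4<-Mul1 // r0:7,r1:Add1,r2:8,r3:3,r4:Mul1
cycle 10: CDB Mul2=36; issue SUB r4<-Add2 // r0:7,r1:Add1,r2:8,r3:3,r4:Add2
cycle 11: stall // r0:7,r1:Add1,r2:8,r3:3,r4:Add2
cycle 12: CDB Add1=28; issue SUB r0<-Add1 // r0:Add1,r1:28,r2:8,r3:3,r4:Add2
cycle 13: stall // r0:Add1,r1:28,r2:8,r3:3,r4:Add2
cycle 14: CDB Add1=21; issue ADD r4<-Add1 // r0:21,r1:28,r2:8,r3:3,r4:Add1
cycle 15: CDB Add2=-25; issue SUB r4<-Add2 // r0:21,r1:28,r2:8,r3:3,r4:Add2
cycle 16: CDB Mul1=196 // r0:21,r1:28,r2:8,r3:3,r4:Add2
cycle 17: CDB Add1=-22 // r0:21,r1:28,r2:8,r3:3,r4:Add2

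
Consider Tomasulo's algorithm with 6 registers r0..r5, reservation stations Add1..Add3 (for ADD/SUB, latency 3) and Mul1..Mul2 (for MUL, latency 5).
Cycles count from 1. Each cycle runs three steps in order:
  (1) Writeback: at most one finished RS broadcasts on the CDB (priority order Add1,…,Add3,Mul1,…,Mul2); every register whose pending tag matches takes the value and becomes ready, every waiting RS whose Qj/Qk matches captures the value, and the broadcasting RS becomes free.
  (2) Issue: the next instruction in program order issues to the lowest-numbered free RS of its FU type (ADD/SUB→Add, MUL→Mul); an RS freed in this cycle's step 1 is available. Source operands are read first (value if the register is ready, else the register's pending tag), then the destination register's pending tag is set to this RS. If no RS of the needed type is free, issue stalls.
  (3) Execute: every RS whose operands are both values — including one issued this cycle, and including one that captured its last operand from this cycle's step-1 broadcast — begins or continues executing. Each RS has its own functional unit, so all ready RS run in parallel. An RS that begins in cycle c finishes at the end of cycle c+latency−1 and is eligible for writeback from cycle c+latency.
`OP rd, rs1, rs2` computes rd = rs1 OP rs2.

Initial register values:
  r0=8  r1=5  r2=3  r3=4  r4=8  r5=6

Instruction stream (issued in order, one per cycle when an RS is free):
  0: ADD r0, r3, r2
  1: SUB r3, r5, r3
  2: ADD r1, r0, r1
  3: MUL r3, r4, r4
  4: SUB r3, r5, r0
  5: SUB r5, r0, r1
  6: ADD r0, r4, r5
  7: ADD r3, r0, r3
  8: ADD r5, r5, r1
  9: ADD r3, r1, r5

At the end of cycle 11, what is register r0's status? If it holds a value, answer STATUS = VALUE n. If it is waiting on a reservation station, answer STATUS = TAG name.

cycle 1: issue ADD r0<-Add1 // r0:Add1,r1:5,r2:3,r3:4,r4:8,r5:6
cycle 2: issue SUB r3<-Add2 // r0:Add1,r1:5,r2:3,r3:Add2,r4:8,r5:6
cycle 3: issue ADD r1<-Add3 // r0:Add1,r1:Add3,r2:3,r3:Add2,r4:8,r5:6
cycle 4: CDB Add1=7; issue MUL r3<-Mul1 // r0:7,r1:Add3,r2:3,r3:Mul1,r4:8,r5:6
cycle 5: CDB Add2=2; issue SUB r3<-Add1 // r0:7,r1:Add3,r2:3,r3:Add1,r4:8,r5:6
cycle 6: issue SUB r5<-Add2 // r0:7,r1:Add3,r2:3,r3:Add1,r4:8,r5:Add2
cycle 7: CDB Add3=12; issue ADD r0<-Add3 // r0:Add3,r1:12,r2:3,r3:Add1,r4:8,r5:Add2
cycle 8: CDB Add1=-1; issue ADD r3<-Add1 // r0:Add3,r1:12,r2:3,r3:Add1,r4:8,r5:Add2
cycle 9: CDB Mul1=64; stall // r0:Add3,r1:12,r2:3,r3:Add1,r4:8,r5:Add2
cycle 10: CDB Add2=-5; issue ADD r5<-Add2 // r0:Add3,r1:12,r2:3,r3:Add1,r4:8,r5:Add2
cycle 11: stall // r0:Add3,r1:12,r2:3,r3:Add1,r4:8,r5:Add2

STATUS = TAG Add3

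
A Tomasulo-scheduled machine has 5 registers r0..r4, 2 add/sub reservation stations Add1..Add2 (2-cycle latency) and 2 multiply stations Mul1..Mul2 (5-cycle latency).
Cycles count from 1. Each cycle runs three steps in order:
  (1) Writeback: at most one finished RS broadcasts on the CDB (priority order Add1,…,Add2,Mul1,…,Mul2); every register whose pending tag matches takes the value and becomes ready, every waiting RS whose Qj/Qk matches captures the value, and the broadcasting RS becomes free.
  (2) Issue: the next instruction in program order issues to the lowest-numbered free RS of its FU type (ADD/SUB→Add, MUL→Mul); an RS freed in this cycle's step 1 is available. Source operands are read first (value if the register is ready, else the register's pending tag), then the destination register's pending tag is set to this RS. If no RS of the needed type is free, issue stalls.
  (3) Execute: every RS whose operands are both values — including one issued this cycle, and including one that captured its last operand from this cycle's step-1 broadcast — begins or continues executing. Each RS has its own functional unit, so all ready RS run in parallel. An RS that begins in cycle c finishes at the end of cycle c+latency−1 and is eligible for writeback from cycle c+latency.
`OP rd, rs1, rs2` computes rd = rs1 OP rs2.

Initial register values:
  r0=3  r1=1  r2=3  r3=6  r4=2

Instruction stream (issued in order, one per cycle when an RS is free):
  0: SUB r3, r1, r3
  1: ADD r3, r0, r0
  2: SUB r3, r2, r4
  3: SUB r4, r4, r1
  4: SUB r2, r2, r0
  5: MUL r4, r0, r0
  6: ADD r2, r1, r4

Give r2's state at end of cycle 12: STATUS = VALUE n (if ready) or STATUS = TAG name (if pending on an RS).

  c1: issue SUB r3<-Add1  regs: r0:3,r1:1,r2:3,r3:Add1,r4:2
  c2: issue ADD r3<-Add2  regs: r0:3,r1:1,r2:3,r3:Add2,r4:2
  c3: CDB Add1=-5; issue SUB r3<-Add1  regs: r0:3,r1:1,r2:3,r3:Add1,r4:2
  c4: CDB Add2=6; issue SUB r4<-Add2  regs: r0:3,r1:1,r2:3,r3:Add1,r4:Add2
  c5: CDB Add1=1; issue SUB r2<-Add1  regs: r0:3,r1:1,r2:Add1,r3:1,r4:Add2
  c6: CDB Add2=1; issue MUL r4<-Mul1  regs: r0:3,r1:1,r2:Add1,r3:1,r4:Mul1
  c7: CDB Add1=0; issue ADD r2<-Add1  regs: r0:3,r1:1,r2:Add1,r3:1,r4:Mul1
  c8: -  regs: r0:3,r1:1,r2:Add1,r3:1,r4:Mul1
  c9: -  regs: r0:3,r1:1,r2:Add1,r3:1,r4:Mul1
  c10: -  regs: r0:3,r1:1,r2:Add1,r3:1,r4:Mul1
  c11: CDB Mul1=9  regs: r0:3,r1:1,r2:Add1,r3:1,r4:9
  c12: -  regs: r0:3,r1:1,r2:Add1,r3:1,r4:9

STATUS = TAG Add1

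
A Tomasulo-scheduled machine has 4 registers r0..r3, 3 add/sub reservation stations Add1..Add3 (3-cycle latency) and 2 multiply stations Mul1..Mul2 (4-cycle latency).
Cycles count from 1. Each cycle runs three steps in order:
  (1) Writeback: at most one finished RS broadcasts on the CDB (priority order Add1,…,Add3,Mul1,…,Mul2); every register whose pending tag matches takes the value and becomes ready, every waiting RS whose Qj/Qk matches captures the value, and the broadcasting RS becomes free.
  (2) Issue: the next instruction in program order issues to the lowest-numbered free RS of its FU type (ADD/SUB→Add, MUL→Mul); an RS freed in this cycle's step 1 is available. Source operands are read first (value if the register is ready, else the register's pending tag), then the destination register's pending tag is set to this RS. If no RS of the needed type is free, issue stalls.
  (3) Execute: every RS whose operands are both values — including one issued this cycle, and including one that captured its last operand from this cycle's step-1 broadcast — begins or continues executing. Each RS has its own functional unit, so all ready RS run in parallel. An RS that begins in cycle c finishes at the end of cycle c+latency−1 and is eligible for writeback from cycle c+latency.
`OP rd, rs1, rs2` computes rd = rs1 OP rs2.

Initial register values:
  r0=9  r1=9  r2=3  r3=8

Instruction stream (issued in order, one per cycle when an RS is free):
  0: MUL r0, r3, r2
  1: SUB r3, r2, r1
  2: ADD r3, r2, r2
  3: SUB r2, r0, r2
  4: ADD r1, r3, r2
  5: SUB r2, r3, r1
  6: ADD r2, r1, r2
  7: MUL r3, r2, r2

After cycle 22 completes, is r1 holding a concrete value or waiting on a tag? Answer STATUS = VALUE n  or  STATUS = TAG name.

cycle 1: issue MUL r0<-Mul1 // r0:Mul1,r1:9,r2:3,r3:8
cycle 2: issue SUB r3<-Add1 // r0:Mul1,r1:9,r2:3,r3:Add1
cycle 3: issue ADD r3<-Add2 // r0:Mul1,r1:9,r2:3,r3:Add2
cycle 4: issue SUB r2<-Add3 // r0:Mul1,r1:9,r2:Add3,r3:Add2
cycle 5: CDB Add1=-6; issue ADD r1<-Add1 // r0:Mul1,r1:Add1,r2:Add3,r3:Add2
cycle 6: CDB Add2=6; issue SUB r2<-Add2 // r0:Mul1,r1:Add1,r2:Add2,r3:6
cycle 7: CDB Mul1=24; stall // r0:24,r1:Add1,r2:Add2,r3:6
cycle 8: stall // r0:24,r1:Add1,r2:Add2,r3:6
cycle 9: stall // r0:24,r1:Add1,r2:Add2,r3:6
cycle 10: CDB Add3=21; issue ADD r2<-Add3 // r0:24,r1:Add1,r2:Add3,r3:6
cycle 11: issue MUL r3<-Mul1 // r0:24,r1:Add1,r2:Add3,r3:Mul1
cycle 12: - // r0:24,r1:Add1,r2:Add3,r3:Mul1
cycle 13: CDB Add1=27 // r0:24,r1:27,r2:Add3,r3:Mul1
cycle 14: - // r0:24,r1:27,r2:Add3,r3:Mul1
cycle 15: - // r0:24,r1:27,r2:Add3,r3:Mul1
cycle 16: CDB Add2=-21 // r0:24,r1:27,r2:Add3,r3:Mul1
cycle 17: - // r0:24,r1:27,r2:Add3,r3:Mul1
cycle 18: - // r0:24,r1:27,r2:Add3,r3:Mul1
cycle 19: CDB Add3=6 // r0:24,r1:27,r2:6,r3:Mul1
cycle 20: - // r0:24,r1:27,r2:6,r3:Mul1
cycle 21: - // r0:24,r1:27,r2:6,r3:Mul1
cycle 22: - // r0:24,r1:27,r2:6,r3:Mul1

STATUS = VALUE 27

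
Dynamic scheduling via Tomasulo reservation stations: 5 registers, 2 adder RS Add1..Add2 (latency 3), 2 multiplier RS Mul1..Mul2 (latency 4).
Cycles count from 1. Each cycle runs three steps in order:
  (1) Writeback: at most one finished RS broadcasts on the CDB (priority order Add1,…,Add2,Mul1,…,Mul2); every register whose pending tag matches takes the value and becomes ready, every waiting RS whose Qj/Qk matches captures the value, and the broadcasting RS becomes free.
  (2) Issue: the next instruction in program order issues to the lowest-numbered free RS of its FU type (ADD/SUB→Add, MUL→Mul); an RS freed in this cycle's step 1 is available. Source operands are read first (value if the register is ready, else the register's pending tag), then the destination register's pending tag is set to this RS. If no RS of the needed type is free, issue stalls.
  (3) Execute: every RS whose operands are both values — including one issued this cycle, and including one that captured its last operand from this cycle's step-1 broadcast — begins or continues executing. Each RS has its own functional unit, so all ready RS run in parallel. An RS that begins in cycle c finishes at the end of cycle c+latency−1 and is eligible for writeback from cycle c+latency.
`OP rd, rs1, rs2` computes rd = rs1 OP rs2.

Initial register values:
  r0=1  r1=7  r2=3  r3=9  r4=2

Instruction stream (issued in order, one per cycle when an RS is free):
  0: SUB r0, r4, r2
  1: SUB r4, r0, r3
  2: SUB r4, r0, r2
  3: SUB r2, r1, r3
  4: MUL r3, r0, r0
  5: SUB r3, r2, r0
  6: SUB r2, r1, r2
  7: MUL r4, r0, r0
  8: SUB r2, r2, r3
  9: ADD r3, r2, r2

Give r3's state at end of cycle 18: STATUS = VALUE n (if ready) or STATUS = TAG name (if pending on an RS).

  c1: issue SUB r0<-Add1  regs: r0:Add1,r1:7,r2:3,r3:9,r4:2
  c2: issue SUB r4<-Add2  regs: r0:Add1,r1:7,r2:3,r3:9,r4:Add2
  c3: stall  regs: r0:Add1,r1:7,r2:3,r3:9,r4:Add2
  c4: CDB Add1=-1; issue SUB r4<-Add1  regs: r0:-1,r1:7,r2:3,r3:9,r4:Add1
  c5: stall  regs: r0:-1,r1:7,r2:3,r3:9,r4:Add1
  c6: stall  regs: r0:-1,r1:7,r2:3,r3:9,r4:Add1
  c7: CDB Add1=-4; issue SUB r2<-Add1  regs: r0:-1,r1:7,r2:Add1,r3:9,r4:-4
  c8: CDB Add2=-10; issue MUL r3<-Mul1  regs: r0:-1,r1:7,r2:Add1,r3:Mul1,r4:-4
  c9: issue SUB r3<-Add2  regs: r0:-1,r1:7,r2:Add1,r3:Add2,r4:-4
  c10: CDB Add1=-2; issue SUB r2<-Add1  regs: r0:-1,r1:7,r2:Add1,r3:Add2,r4:-4
  c11: issue MUL r4<-Mul2  regs: r0:-1,r1:7,r2:Add1,r3:Add2,r4:Mul2
  c12: CDB Mul1=1; stall  regs: r0:-1,r1:7,r2:Add1,r3:Add2,r4:Mul2
  c13: CDB Add1=9; issue SUB r2<-Add1  regs: r0:-1,r1:7,r2:Add1,r3:Add2,r4:Mul2
  c14: CDB Add2=-1; issue ADD r3<-Add2  regs: r0:-1,r1:7,r2:Add1,r3:Add2,r4:Mul2
  c15: CDB Mul2=1  regs: r0:-1,r1:7,r2:Add1,r3:Add2,r4:1
  c16: -  regs: r0:-1,r1:7,r2:Add1,r3:Add2,r4:1
  c17: CDB Add1=10  regs: r0:-1,r1:7,r2:10,r3:Add2,r4:1
  c18: -  regs: r0:-1,r1:7,r2:10,r3:Add2,r4:1

STATUS = TAG Add2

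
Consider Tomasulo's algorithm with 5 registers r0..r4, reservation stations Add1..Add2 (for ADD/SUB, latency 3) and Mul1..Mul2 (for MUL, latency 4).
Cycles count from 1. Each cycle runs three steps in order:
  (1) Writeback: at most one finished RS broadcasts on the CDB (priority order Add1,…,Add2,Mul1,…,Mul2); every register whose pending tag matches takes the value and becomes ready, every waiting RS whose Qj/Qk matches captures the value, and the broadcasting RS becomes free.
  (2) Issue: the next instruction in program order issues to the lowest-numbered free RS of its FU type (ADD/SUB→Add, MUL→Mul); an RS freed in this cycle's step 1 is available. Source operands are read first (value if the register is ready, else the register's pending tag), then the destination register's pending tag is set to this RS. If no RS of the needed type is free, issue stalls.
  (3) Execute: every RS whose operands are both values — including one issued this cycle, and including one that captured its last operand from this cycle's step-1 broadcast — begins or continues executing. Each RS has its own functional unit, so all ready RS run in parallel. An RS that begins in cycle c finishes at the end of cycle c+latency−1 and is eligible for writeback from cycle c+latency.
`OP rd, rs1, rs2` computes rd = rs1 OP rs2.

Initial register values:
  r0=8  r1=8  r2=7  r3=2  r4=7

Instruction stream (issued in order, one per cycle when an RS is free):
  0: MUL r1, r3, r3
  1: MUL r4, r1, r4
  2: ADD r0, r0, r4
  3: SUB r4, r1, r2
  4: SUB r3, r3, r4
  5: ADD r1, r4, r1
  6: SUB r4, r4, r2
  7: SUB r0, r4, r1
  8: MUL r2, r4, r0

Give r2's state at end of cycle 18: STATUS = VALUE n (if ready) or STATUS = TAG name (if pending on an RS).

STATUS = TAG Mul1

  c1: issue MUL r1<-Mul1  regs: r0:8,r1:Mul1,r2:7,r3:2,r4:7
  c2: issue MUL r4<-Mul2  regs: r0:8,r1:Mul1,r2:7,r3:2,r4:Mul2
  c3: issue ADD r0<-Add1  regs: r0:Add1,r1:Mul1,r2:7,r3:2,r4:Mul2
  c4: issue SUB r4<-Add2  regs: r0:Add1,r1:Mul1,r2:7,r3:2,r4:Add2
  c5: CDB Mul1=4; stall  regs: r0:Add1,r1:4,r2:7,r3:2,r4:Add2
  c6: stall  regs: r0:Add1,r1:4,r2:7,r3:2,r4:Add2
  c7: stall  regs: r0:Add1,r1:4,r2:7,r3:2,r4:Add2
  c8: CDB Add2=-3; issue SUB r3<-Add2  regs: r0:Add1,r1:4,r2:7,r3:Add2,r4:-3
  c9: CDB Mul2=28; stall  regs: r0:Add1,r1:4,r2:7,r3:Add2,r4:-3
  c10: stall  regs: r0:Add1,r1:4,r2:7,r3:Add2,r4:-3
  c11: CDB Add2=5; issue ADD r1<-Add2  regs: r0:Add1,r1:Add2,r2:7,r3:5,r4:-3
  c12: CDB Add1=36; issue SUB r4<-Add1  regs: r0:36,r1:Add2,r2:7,r3:5,r4:Add1
  c13: stall  regs: r0:36,r1:Add2,r2:7,r3:5,r4:Add1
  c14: CDB Add2=1; issue SUB r0<-Add2  regs: r0:Add2,r1:1,r2:7,r3:5,r4:Add1
  c15: CDB Add1=-10; issue MUL r2<-Mul1  regs: r0:Add2,r1:1,r2:Mul1,r3:5,r4:-10
  c16: -  regs: r0:Add2,r1:1,r2:Mul1,r3:5,r4:-10
  c17: -  regs: r0:Add2,r1:1,r2:Mul1,r3:5,r4:-10
  c18: CDB Add2=-11  regs: r0:-11,r1:1,r2:Mul1,r3:5,r4:-10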